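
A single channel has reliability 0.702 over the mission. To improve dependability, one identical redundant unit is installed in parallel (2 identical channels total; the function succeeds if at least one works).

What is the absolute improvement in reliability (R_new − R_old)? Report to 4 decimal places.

R_before = 0.702
R_after = 1 − (1 − 0.702)^2 = 0.9112
ΔR = 0.9112 − 0.702 = 0.2092

0.2092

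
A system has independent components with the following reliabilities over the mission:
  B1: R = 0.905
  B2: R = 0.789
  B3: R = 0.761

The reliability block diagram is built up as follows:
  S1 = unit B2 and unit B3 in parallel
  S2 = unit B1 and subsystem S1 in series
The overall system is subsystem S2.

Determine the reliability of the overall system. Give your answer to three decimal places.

0.859

Parallel (B2 and B3): 1 − (1 − 0.78900)(1 − 0.76100) = 0.94957
Series (B1 and [0.94957]): 0.90500 × 0.94957 = 0.859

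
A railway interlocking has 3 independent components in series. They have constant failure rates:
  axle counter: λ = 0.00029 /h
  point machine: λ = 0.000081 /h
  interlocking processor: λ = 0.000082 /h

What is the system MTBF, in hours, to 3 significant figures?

2210

Series of exponential components: λ_sys = Σ λ_i
λ_sys = 0.00029 + 0.000081 + 0.000082 = 4.5300e-04 /h
MTBF = 1 / λ_sys = 2210 h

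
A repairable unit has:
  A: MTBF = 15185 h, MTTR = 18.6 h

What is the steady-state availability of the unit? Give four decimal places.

A(A) = MTBF/(MTBF+MTTR) = 15185/(15185+18.6) = 0.9988

0.9988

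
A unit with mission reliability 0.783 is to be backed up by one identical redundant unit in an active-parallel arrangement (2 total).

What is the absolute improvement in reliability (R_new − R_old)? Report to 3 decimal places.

0.170

R_before = 0.783
R_after = 1 − (1 − 0.783)^2 = 0.953
ΔR = 0.953 − 0.783 = 0.170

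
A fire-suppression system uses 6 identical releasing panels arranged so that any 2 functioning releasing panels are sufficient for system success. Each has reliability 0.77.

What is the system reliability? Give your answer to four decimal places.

0.9969

R = Σ_{i=2}^{6} C(6,i) p^i (1−p)^{6−i} with p = 0.77
C(6,2)·0.77^2·0.23^4 = 0.024888
C(6,3)·0.77^3·0.23^3 = 0.111093
C(6,4)·0.77^4·0.23^2 = 0.278939
C(6,5)·0.77^5·0.23^1 = 0.373536
C(6,6)·0.77^6·0.23^0 = 0.208422
Sum = 0.9969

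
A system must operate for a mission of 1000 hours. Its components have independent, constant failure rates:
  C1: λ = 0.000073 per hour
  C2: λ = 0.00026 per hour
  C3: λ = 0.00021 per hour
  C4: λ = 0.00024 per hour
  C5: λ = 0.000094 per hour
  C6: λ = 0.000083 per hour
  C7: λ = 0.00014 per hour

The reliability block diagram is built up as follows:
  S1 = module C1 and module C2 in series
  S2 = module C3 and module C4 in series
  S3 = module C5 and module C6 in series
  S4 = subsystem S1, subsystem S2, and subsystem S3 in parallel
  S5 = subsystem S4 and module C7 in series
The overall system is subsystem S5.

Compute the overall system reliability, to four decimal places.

R(C1) = exp(−0.000073 × 1000) = 0.929601
R(C2) = exp(−0.00026 × 1000) = 0.771052
R(C3) = exp(−0.00021 × 1000) = 0.810584
R(C4) = exp(−0.00024 × 1000) = 0.786628
R(C5) = exp(−0.000094 × 1000) = 0.910283
R(C6) = exp(−0.000083 × 1000) = 0.920351
R(C7) = exp(−0.00014 × 1000) = 0.869358
Series (C1 and C2): 0.929601 × 0.771052 = 0.716771
Series (C3 and C4): 0.810584 × 0.786628 = 0.637628
Series (C5 and C6): 0.910283 × 0.920351 = 0.837780
Parallel ([0.716771], [0.637628], and [0.837780]): 1 − (1 − 0.716771)(1 − 0.637628)(1 − 0.837780) = 0.983351
Series ([0.983351] and C7): 0.983351 × 0.869358 = 0.8549

0.8549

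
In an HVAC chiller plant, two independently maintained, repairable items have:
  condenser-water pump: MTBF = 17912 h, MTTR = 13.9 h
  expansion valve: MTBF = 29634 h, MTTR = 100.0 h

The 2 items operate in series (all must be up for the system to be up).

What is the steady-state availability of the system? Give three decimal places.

A(condenser-water pump) = MTBF/(MTBF+MTTR) = 17912/(17912+13.9) = 0.999225
A(expansion valve) = MTBF/(MTBF+MTTR) = 29634/(29634+100.0) = 0.996637
Series availability: 0.999225 × 0.996637 = 0.996

0.996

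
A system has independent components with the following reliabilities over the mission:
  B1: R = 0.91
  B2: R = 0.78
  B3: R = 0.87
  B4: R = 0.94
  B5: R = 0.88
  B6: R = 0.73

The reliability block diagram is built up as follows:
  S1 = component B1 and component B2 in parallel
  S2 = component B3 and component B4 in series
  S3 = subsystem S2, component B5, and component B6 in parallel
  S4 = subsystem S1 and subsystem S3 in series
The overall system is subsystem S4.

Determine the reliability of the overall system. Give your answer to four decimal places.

0.9744

Parallel (B1 and B2): 1 − (1 − 0.910000)(1 − 0.780000) = 0.980200
Series (B3 and B4): 0.870000 × 0.940000 = 0.817800
Parallel ([0.817800], B5, and B6): 1 − (1 − 0.817800)(1 − 0.880000)(1 − 0.730000) = 0.994097
Series ([0.980200] and [0.994097]): 0.980200 × 0.994097 = 0.9744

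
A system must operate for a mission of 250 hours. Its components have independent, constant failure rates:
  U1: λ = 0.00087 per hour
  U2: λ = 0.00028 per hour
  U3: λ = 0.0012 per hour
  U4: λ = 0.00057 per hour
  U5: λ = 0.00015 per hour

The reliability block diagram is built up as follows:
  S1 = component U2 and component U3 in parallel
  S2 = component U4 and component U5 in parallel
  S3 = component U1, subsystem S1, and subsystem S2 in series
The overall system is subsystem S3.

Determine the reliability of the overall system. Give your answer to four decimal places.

R(U1) = exp(−0.00087 × 250) = 0.804528
R(U2) = exp(−0.00028 × 250) = 0.932394
R(U3) = exp(−0.0012 × 250) = 0.740818
R(U4) = exp(−0.00057 × 250) = 0.867188
R(U5) = exp(−0.00015 × 250) = 0.963194
Parallel (U2 and U3): 1 − (1 − 0.932394)(1 − 0.740818) = 0.982478
Parallel (U4 and U5): 1 − (1 − 0.867188)(1 − 0.963194) = 0.995112
Series (U1, [0.982478], and [0.995112]): 0.804528 × 0.982478 × 0.995112 = 0.7866

0.7866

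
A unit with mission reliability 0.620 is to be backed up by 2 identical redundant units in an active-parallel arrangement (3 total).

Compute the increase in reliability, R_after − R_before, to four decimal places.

R_before = 0.620
R_after = 1 − (1 − 0.620)^3 = 0.9451
ΔR = 0.9451 − 0.620 = 0.3251

0.3251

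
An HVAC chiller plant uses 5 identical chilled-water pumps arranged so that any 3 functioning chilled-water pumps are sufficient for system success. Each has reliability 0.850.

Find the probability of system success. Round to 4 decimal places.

0.9734

R = Σ_{i=3}^{5} C(5,i) p^i (1−p)^{5−i} with p = 0.850
C(5,3)·0.850^3·0.150^2 = 0.138178
C(5,4)·0.850^4·0.150^1 = 0.391505
C(5,5)·0.850^5·0.150^0 = 0.443705
Sum = 0.9734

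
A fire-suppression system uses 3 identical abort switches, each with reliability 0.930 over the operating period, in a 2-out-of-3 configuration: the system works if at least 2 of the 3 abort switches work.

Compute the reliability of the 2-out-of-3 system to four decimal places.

0.9860

R = Σ_{i=2}^{3} C(3,i) p^i (1−p)^{3−i} with p = 0.930
C(3,2)·0.930^2·0.070^1 = 0.181629
C(3,3)·0.930^3·0.070^0 = 0.804357
Sum = 0.9860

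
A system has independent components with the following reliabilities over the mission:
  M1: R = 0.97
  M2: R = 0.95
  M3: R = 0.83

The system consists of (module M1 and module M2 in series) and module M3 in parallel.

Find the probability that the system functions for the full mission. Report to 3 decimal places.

0.987

Series (M1 and M2): 0.97000 × 0.95000 = 0.92150
Parallel ([0.92150] and M3): 1 − (1 − 0.92150)(1 − 0.83000) = 0.987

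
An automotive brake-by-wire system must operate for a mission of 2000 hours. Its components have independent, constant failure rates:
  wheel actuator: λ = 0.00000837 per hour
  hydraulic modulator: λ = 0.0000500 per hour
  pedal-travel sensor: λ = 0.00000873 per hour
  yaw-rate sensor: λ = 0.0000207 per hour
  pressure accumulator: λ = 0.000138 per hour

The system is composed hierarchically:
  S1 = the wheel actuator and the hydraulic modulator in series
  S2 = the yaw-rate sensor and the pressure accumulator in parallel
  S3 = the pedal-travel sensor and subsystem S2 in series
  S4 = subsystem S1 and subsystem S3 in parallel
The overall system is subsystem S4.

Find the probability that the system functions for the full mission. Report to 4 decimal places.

0.9970

R(wheel actuator) = exp(−0.00000837 × 2000) = 0.983399
R(hydraulic modulator) = exp(−0.0000500 × 2000) = 0.904837
R(pedal-travel sensor) = exp(−0.00000873 × 2000) = 0.982692
R(yaw-rate sensor) = exp(−0.0000207 × 2000) = 0.959445
R(pressure accumulator) = exp(−0.000138 × 2000) = 0.758813
Series (wheel actuator and hydraulic modulator): 0.983399 × 0.904837 = 0.889816
Parallel (yaw-rate sensor and pressure accumulator): 1 − (1 − 0.959445)(1 − 0.758813) = 0.990219
Series (pedal-travel sensor and [0.990219]): 0.982692 × 0.990219 = 0.973080
Parallel ([0.889816] and [0.973080]): 1 − (1 − 0.889816)(1 − 0.973080) = 0.9970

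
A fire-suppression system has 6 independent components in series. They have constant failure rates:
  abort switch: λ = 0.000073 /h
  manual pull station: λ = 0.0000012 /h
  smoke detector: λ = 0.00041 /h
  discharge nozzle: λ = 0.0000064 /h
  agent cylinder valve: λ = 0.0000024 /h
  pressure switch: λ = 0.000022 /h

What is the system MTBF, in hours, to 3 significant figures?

1940

Series of exponential components: λ_sys = Σ λ_i
λ_sys = 0.000073 + 0.0000012 + 0.00041 + 0.0000064 + 0.0000024 + 0.000022 = 5.1500e-04 /h
MTBF = 1 / λ_sys = 1940 h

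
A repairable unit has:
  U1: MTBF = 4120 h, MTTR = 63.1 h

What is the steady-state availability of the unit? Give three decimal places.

A(U1) = MTBF/(MTBF+MTTR) = 4120/(4120+63.1) = 0.985

0.985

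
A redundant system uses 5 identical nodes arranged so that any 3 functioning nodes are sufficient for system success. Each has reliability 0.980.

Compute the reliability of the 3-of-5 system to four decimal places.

R = Σ_{i=3}^{5} C(5,i) p^i (1−p)^{5−i} with p = 0.980
C(5,3)·0.980^3·0.020^2 = 0.003765
C(5,4)·0.980^4·0.020^1 = 0.092237
C(5,5)·0.980^5·0.020^0 = 0.903921
Sum = 0.9999

0.9999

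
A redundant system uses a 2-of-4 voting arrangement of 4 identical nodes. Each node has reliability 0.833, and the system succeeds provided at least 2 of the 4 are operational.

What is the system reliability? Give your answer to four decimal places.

0.9837

R = Σ_{i=2}^{4} C(4,i) p^i (1−p)^{4−i} with p = 0.833
C(4,2)·0.833^2·0.167^2 = 0.116111
C(4,3)·0.833^3·0.167^1 = 0.386110
C(4,4)·0.833^4·0.167^0 = 0.481482
Sum = 0.9837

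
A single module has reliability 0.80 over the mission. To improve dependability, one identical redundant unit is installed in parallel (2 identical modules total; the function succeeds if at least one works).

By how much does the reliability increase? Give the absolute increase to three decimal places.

0.160

R_before = 0.80
R_after = 1 − (1 − 0.80)^2 = 0.960
ΔR = 0.960 − 0.80 = 0.160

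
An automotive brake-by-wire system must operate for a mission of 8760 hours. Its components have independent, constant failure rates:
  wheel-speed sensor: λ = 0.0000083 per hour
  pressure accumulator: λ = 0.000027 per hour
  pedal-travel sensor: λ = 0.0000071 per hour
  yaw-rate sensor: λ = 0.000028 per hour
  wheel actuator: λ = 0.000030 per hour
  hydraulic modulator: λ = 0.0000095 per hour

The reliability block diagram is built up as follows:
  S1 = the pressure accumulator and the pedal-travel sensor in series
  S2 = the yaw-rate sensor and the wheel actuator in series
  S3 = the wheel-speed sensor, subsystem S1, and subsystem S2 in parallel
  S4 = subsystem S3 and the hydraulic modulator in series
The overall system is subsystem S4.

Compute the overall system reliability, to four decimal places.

0.9135

R(wheel-speed sensor) = exp(−0.0000083 × 8760) = 0.929872
R(pressure accumulator) = exp(−0.000027 × 8760) = 0.789370
R(pedal-travel sensor) = exp(−0.0000071 × 8760) = 0.939699
R(yaw-rate sensor) = exp(−0.000028 × 8760) = 0.782485
R(wheel actuator) = exp(−0.000030 × 8760) = 0.768896
R(hydraulic modulator) = exp(−0.0000095 × 8760) = 0.920149
Series (pressure accumulator and pedal-travel sensor): 0.789370 × 0.939699 = 0.741770
Series (yaw-rate sensor and wheel actuator): 0.782485 × 0.768896 = 0.601650
Parallel (wheel-speed sensor, [0.741770], and [0.601650]): 1 − (1 − 0.929872)(1 − 0.741770)(1 − 0.601650) = 0.992786
Series ([0.992786] and hydraulic modulator): 0.992786 × 0.920149 = 0.9135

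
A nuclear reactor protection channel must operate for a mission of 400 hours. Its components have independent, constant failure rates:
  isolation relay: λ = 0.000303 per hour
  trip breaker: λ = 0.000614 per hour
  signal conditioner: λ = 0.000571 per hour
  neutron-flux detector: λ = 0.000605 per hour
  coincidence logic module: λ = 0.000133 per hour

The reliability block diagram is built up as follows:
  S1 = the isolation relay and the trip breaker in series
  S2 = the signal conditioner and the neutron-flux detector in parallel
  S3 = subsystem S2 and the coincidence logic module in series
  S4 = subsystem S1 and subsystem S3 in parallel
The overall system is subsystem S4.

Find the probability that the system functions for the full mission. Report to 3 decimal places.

R(isolation relay) = exp(−0.000303 × 400) = 0.88586
R(trip breaker) = exp(−0.000614 × 400) = 0.78224
R(signal conditioner) = exp(−0.000571 × 400) = 0.79581
R(neutron-flux detector) = exp(−0.000605 × 400) = 0.78506
R(coincidence logic module) = exp(−0.000133 × 400) = 0.94819
Series (isolation relay and trip breaker): 0.88586 × 0.78224 = 0.69296
Parallel (signal conditioner and neutron-flux detector): 1 − (1 − 0.79581)(1 − 0.78506) = 0.95611
Series ([0.95611] and coincidence logic module): 0.95611 × 0.94819 = 0.90657
Parallel ([0.69296] and [0.90657]): 1 − (1 − 0.69296)(1 − 0.90657) = 0.971

0.971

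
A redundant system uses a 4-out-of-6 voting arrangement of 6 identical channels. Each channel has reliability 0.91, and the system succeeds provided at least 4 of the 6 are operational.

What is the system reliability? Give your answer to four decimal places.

R = Σ_{i=4}^{6} C(6,i) p^i (1−p)^{6−i} with p = 0.91
C(6,4)·0.91^4·0.09^2 = 0.083319
C(6,5)·0.91^5·0.09^1 = 0.336977
C(6,6)·0.91^6·0.09^0 = 0.567869
Sum = 0.9882

0.9882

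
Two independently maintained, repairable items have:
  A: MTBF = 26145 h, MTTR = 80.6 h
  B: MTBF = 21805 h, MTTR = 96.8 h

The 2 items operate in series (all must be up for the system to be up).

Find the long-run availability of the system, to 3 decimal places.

A(A) = MTBF/(MTBF+MTTR) = 26145/(26145+80.6) = 0.996927
A(B) = MTBF/(MTBF+MTTR) = 21805/(21805+96.8) = 0.995580
Series availability: 0.996927 × 0.995580 = 0.993

0.993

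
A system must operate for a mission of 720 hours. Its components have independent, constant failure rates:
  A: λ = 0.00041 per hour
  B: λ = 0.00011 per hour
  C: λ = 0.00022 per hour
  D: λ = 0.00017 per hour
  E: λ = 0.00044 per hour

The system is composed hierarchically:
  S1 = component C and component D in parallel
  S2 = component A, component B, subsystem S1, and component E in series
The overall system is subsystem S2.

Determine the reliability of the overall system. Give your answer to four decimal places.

0.4925

R(A) = exp(−0.00041 × 720) = 0.744383
R(B) = exp(−0.00011 × 720) = 0.923855
R(C) = exp(−0.00022 × 720) = 0.853508
R(D) = exp(−0.00017 × 720) = 0.884794
R(E) = exp(−0.00044 × 720) = 0.728476
Parallel (C and D): 1 − (1 − 0.853508)(1 − 0.884794) = 0.983123
Series (A, B, [0.983123], and E): 0.744383 × 0.923855 × 0.983123 × 0.728476 = 0.4925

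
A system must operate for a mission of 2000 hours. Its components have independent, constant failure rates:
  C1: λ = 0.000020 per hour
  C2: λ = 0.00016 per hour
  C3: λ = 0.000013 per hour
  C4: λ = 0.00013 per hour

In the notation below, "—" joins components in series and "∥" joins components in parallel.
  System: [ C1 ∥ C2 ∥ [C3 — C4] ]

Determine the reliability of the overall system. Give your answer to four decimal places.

R(C1) = exp(−0.000020 × 2000) = 0.960789
R(C2) = exp(−0.00016 × 2000) = 0.726149
R(C3) = exp(−0.000013 × 2000) = 0.974335
R(C4) = exp(−0.00013 × 2000) = 0.771052
Series (C3 and C4): 0.974335 × 0.771052 = 0.751263
Parallel (C1, C2, and [0.751263]): 1 − (1 − 0.960789)(1 − 0.726149)(1 − 0.751263) = 0.9973

0.9973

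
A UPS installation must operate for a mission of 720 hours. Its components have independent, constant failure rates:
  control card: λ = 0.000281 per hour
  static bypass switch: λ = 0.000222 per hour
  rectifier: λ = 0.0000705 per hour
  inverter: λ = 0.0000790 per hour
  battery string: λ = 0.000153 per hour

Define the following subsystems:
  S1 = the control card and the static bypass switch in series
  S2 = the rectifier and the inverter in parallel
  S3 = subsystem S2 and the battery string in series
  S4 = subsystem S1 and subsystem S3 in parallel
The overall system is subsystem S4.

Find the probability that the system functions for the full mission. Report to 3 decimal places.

R(control card) = exp(−0.000281 × 720) = 0.81683
R(static bypass switch) = exp(−0.000222 × 720) = 0.85228
R(rectifier) = exp(−0.0000705 × 720) = 0.95051
R(inverter) = exp(−0.0000790 × 720) = 0.94471
R(battery string) = exp(−0.000153 × 720) = 0.89569
Series (control card and static bypass switch): 0.81683 × 0.85228 = 0.69617
Parallel (rectifier and inverter): 1 − (1 − 0.95051)(1 − 0.94471) = 0.99726
Series ([0.99726] and battery string): 0.99726 × 0.89569 = 0.89324
Parallel ([0.69617] and [0.89324]): 1 − (1 − 0.69617)(1 − 0.89324) = 0.968

0.968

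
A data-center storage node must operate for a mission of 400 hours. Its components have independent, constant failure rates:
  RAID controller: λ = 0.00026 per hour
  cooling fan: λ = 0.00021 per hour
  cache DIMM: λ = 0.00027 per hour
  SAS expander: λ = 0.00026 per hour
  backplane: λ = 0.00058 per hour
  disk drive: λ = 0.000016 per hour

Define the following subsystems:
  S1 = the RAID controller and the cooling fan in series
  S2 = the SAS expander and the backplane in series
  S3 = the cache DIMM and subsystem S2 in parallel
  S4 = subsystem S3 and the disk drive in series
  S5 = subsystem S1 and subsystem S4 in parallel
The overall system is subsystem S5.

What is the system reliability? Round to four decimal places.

R(RAID controller) = exp(−0.00026 × 400) = 0.901225
R(cooling fan) = exp(−0.00021 × 400) = 0.919431
R(cache DIMM) = exp(−0.00027 × 400) = 0.897628
R(SAS expander) = exp(−0.00026 × 400) = 0.901225
R(backplane) = exp(−0.00058 × 400) = 0.792946
R(disk drive) = exp(−0.000016 × 400) = 0.993620
Series (RAID controller and cooling fan): 0.901225 × 0.919431 = 0.828614
Series (SAS expander and backplane): 0.901225 × 0.792946 = 0.714623
Parallel (cache DIMM and [0.714623]): 1 − (1 − 0.897628)(1 − 0.714623) = 0.970785
Series ([0.970785] and disk drive): 0.970785 × 0.993620 = 0.964591
Parallel ([0.828614] and [0.964591]): 1 − (1 − 0.828614)(1 − 0.964591) = 0.9939

0.9939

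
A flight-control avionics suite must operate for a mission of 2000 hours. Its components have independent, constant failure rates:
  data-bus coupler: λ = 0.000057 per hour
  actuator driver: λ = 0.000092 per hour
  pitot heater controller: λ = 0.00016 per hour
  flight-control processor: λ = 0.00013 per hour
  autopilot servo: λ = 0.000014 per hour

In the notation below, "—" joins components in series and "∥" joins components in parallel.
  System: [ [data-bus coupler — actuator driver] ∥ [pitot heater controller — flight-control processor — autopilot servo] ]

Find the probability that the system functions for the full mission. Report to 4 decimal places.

R(data-bus coupler) = exp(−0.000057 × 2000) = 0.892258
R(actuator driver) = exp(−0.000092 × 2000) = 0.831936
R(pitot heater controller) = exp(−0.00016 × 2000) = 0.726149
R(flight-control processor) = exp(−0.00013 × 2000) = 0.771052
R(autopilot servo) = exp(−0.000014 × 2000) = 0.972388
Series (data-bus coupler and actuator driver): 0.892258 × 0.831936 = 0.742302
Series (pitot heater controller, flight-control processor, and autopilot servo): 0.726149 × 0.771052 × 0.972388 = 0.544439
Parallel ([0.742302] and [0.544439]): 1 − (1 − 0.742302)(1 − 0.544439) = 0.8826

0.8826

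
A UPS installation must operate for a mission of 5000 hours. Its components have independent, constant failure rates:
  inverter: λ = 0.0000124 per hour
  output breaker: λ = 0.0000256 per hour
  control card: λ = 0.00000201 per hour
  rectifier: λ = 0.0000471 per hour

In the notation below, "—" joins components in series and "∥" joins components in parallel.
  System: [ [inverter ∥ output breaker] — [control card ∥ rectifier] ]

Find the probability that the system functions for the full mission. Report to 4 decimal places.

0.9907

R(inverter) = exp(−0.0000124 × 5000) = 0.939883
R(output breaker) = exp(−0.0000256 × 5000) = 0.879853
R(control card) = exp(−0.00000201 × 5000) = 0.990000
R(rectifier) = exp(−0.0000471 × 5000) = 0.790176
Parallel (inverter and output breaker): 1 − (1 − 0.939883)(1 − 0.879853) = 0.992777
Parallel (control card and rectifier): 1 − (1 − 0.990000)(1 − 0.790176) = 0.997902
Series ([0.992777] and [0.997902]): 0.992777 × 0.997902 = 0.9907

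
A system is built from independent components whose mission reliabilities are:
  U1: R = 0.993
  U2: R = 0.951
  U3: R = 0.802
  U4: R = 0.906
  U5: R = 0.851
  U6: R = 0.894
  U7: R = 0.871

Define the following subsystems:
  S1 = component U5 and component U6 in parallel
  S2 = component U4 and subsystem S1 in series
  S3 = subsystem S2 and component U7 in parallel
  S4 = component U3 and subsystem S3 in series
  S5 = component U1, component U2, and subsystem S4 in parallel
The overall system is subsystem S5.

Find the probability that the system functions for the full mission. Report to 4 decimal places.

Parallel (U5 and U6): 1 − (1 − 0.851000)(1 − 0.894000) = 0.984206
Series (U4 and [0.984206]): 0.906000 × 0.984206 = 0.891691
Parallel ([0.891691] and U7): 1 − (1 − 0.891691)(1 − 0.871000) = 0.986028
Series (U3 and [0.986028]): 0.802000 × 0.986028 = 0.790794
Parallel (U1, U2, and [0.790794]): 1 − (1 − 0.993000)(1 − 0.951000)(1 − 0.790794) = 0.9999

0.9999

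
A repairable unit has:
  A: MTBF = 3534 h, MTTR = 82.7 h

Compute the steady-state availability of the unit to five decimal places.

A(A) = MTBF/(MTBF+MTTR) = 3534/(3534+82.7) = 0.97713

0.97713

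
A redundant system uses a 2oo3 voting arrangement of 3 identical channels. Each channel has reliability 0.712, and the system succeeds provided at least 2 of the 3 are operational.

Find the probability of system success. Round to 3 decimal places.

0.799

R = Σ_{i=2}^{3} C(3,i) p^i (1−p)^{3−i} with p = 0.712
C(3,2)·0.712^2·0.288^1 = 0.43800
C(3,3)·0.712^3·0.288^0 = 0.36094
Sum = 0.799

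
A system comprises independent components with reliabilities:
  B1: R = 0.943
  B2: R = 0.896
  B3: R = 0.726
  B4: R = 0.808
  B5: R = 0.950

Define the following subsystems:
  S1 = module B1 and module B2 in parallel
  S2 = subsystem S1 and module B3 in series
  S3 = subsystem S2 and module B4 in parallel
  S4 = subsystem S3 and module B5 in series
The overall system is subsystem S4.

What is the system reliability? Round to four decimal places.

Parallel (B1 and B2): 1 − (1 − 0.943000)(1 − 0.896000) = 0.994072
Series ([0.994072] and B3): 0.994072 × 0.726000 = 0.721696
Parallel ([0.721696] and B4): 1 − (1 − 0.721696)(1 − 0.808000) = 0.946566
Series ([0.946566] and B5): 0.946566 × 0.950000 = 0.8992

0.8992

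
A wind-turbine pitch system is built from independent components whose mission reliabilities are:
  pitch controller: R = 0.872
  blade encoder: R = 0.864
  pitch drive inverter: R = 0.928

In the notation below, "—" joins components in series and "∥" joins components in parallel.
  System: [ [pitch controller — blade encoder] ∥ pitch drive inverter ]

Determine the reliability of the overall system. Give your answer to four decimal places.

0.9822

Series (pitch controller and blade encoder): 0.872000 × 0.864000 = 0.753408
Parallel ([0.753408] and pitch drive inverter): 1 − (1 − 0.753408)(1 − 0.928000) = 0.9822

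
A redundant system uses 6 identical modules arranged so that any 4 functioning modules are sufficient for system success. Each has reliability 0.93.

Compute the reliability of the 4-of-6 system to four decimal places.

R = Σ_{i=4}^{6} C(6,i) p^i (1−p)^{6−i} with p = 0.93
C(6,4)·0.93^4·0.07^2 = 0.054982
C(6,5)·0.93^5·0.07^1 = 0.292189
C(6,6)·0.93^6·0.07^0 = 0.646990
Sum = 0.9942

0.9942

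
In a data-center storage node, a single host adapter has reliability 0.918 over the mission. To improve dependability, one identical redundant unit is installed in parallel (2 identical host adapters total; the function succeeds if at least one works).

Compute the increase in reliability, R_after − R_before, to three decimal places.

0.075

R_before = 0.918
R_after = 1 − (1 − 0.918)^2 = 0.993
ΔR = 0.993 − 0.918 = 0.075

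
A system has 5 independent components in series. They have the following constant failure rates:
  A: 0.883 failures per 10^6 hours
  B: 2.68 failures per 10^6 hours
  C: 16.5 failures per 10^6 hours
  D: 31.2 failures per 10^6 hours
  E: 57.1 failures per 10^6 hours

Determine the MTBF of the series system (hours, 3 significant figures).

Series of exponential components: λ_sys = Σ λ_i
λ_sys = 0.000000883 + 0.00000268 + 0.0000165 + 0.0000312 + 0.0000571 = 1.0836e-04 /h
MTBF = 1 / λ_sys = 9230 h

9230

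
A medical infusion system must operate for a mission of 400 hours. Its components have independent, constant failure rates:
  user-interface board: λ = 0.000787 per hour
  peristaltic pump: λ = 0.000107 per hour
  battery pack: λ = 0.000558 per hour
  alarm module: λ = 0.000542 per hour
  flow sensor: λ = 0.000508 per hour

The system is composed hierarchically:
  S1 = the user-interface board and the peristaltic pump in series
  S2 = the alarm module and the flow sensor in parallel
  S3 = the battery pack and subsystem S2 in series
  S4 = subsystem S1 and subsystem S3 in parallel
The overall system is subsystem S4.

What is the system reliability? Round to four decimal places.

R(user-interface board) = exp(−0.000787 × 400) = 0.729935
R(peristaltic pump) = exp(−0.000107 × 400) = 0.958103
R(battery pack) = exp(−0.000558 × 400) = 0.799955
R(alarm module) = exp(−0.000542 × 400) = 0.805091
R(flow sensor) = exp(−0.000508 × 400) = 0.816115
Series (user-interface board and peristaltic pump): 0.729935 × 0.958103 = 0.699353
Parallel (alarm module and flow sensor): 1 − (1 − 0.805091)(1 − 0.816115) = 0.964159
Series (battery pack and [0.964159]): 0.799955 × 0.964159 = 0.771284
Parallel ([0.699353] and [0.771284]): 1 − (1 − 0.699353)(1 − 0.771284) = 0.9312

0.9312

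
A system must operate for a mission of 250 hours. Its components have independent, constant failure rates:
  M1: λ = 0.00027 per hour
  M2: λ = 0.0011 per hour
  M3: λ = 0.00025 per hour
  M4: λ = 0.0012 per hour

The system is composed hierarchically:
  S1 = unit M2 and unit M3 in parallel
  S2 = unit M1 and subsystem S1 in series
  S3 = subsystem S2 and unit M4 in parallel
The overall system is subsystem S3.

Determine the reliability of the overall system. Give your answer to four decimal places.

0.9796

R(M1) = exp(−0.00027 × 250) = 0.934728
R(M2) = exp(−0.0011 × 250) = 0.759572
R(M3) = exp(−0.00025 × 250) = 0.939413
R(M4) = exp(−0.0012 × 250) = 0.740818
Parallel (M2 and M3): 1 − (1 − 0.759572)(1 − 0.939413) = 0.985433
Series (M1 and [0.985433]): 0.934728 × 0.985433 = 0.921112
Parallel ([0.921112] and M4): 1 − (1 − 0.921112)(1 − 0.740818) = 0.9796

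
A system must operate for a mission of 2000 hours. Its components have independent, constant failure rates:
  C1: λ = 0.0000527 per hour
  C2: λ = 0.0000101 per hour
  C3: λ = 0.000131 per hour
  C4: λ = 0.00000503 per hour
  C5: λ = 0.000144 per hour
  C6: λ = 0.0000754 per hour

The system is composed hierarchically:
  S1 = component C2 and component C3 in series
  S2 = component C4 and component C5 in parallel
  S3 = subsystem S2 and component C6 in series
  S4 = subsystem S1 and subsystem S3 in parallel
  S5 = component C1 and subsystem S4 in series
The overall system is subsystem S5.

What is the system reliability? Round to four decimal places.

0.8685

R(C1) = exp(−0.0000527 × 2000) = 0.899964
R(C2) = exp(−0.0000101 × 2000) = 0.980003
R(C3) = exp(−0.000131 × 2000) = 0.769511
R(C4) = exp(−0.00000503 × 2000) = 0.989990
R(C5) = exp(−0.000144 × 2000) = 0.749762
R(C6) = exp(−0.0000754 × 2000) = 0.860020
Series (C2 and C3): 0.980003 × 0.769511 = 0.754123
Parallel (C4 and C5): 1 − (1 − 0.989990)(1 − 0.749762) = 0.997495
Series ([0.997495] and C6): 0.997495 × 0.860020 = 0.857866
Parallel ([0.754123] and [0.857866]): 1 − (1 − 0.754123)(1 − 0.857866) = 0.965053
Series (C1 and [0.965053]): 0.899964 × 0.965053 = 0.8685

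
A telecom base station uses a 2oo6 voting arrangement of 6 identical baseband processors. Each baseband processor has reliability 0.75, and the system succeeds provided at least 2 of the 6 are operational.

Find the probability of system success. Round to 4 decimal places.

0.9954

R = Σ_{i=2}^{6} C(6,i) p^i (1−p)^{6−i} with p = 0.75
C(6,2)·0.75^2·0.25^4 = 0.032959
C(6,3)·0.75^3·0.25^3 = 0.131836
C(6,4)·0.75^4·0.25^2 = 0.296631
C(6,5)·0.75^5·0.25^1 = 0.355957
C(6,6)·0.75^6·0.25^0 = 0.177979
Sum = 0.9954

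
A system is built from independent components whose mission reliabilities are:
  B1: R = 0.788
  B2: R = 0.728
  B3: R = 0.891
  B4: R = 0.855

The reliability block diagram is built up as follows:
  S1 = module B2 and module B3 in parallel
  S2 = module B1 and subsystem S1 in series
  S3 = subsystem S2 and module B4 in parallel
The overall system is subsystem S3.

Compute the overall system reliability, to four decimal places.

0.9659

Parallel (B2 and B3): 1 − (1 − 0.728000)(1 − 0.891000) = 0.970352
Series (B1 and [0.970352]): 0.788000 × 0.970352 = 0.764637
Parallel ([0.764637] and B4): 1 − (1 − 0.764637)(1 − 0.855000) = 0.9659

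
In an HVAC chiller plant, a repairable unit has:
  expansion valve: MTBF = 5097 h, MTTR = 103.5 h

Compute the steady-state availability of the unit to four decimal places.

0.9801

A(expansion valve) = MTBF/(MTBF+MTTR) = 5097/(5097+103.5) = 0.9801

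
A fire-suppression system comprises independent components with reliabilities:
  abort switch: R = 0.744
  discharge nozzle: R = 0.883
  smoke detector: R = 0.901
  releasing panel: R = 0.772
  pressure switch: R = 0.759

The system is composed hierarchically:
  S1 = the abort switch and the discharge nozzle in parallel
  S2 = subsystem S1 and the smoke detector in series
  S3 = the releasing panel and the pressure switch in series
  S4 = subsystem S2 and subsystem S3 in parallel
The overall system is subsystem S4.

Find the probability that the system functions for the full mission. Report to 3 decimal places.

Parallel (abort switch and discharge nozzle): 1 − (1 − 0.74400)(1 − 0.88300) = 0.97005
Series ([0.97005] and smoke detector): 0.97005 × 0.90100 = 0.87402
Series (releasing panel and pressure switch): 0.77200 × 0.75900 = 0.58595
Parallel ([0.87402] and [0.58595]): 1 − (1 − 0.87402)(1 − 0.58595) = 0.948

0.948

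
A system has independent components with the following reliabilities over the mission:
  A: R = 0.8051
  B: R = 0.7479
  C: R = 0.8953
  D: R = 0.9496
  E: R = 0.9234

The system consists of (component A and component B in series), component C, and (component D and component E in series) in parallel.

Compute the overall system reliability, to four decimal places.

0.9949

Series (A and B): 0.805100 × 0.747900 = 0.602134
Series (D and E): 0.949600 × 0.923400 = 0.876861
Parallel ([0.602134], C, and [0.876861]): 1 − (1 − 0.602134)(1 − 0.895300)(1 − 0.876861) = 0.9949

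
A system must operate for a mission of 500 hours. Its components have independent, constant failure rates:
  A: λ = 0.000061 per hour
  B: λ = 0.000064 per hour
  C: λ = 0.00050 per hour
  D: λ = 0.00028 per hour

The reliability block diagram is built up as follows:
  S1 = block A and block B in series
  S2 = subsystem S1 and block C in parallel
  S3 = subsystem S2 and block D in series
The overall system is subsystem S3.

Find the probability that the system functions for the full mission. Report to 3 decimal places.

R(A) = exp(−0.000061 × 500) = 0.96996
R(B) = exp(−0.000064 × 500) = 0.96851
R(C) = exp(−0.00050 × 500) = 0.77880
R(D) = exp(−0.00028 × 500) = 0.86936
Series (A and B): 0.96996 × 0.96851 = 0.93942
Parallel ([0.93942] and C): 1 − (1 − 0.93942)(1 − 0.77880) = 0.98660
Series ([0.98660] and D): 0.98660 × 0.86936 = 0.858

0.858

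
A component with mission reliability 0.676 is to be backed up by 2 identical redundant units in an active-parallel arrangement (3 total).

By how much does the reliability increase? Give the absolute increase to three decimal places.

0.290

R_before = 0.676
R_after = 1 − (1 − 0.676)^3 = 0.966
ΔR = 0.966 − 0.676 = 0.290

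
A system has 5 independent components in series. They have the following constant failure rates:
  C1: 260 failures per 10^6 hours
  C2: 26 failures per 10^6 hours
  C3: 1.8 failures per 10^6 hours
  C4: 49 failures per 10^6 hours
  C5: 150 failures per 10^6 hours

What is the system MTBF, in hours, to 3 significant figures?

2050

Series of exponential components: λ_sys = Σ λ_i
λ_sys = 0.00026 + 0.000026 + 0.0000018 + 0.000049 + 0.00015 = 4.8680e-04 /h
MTBF = 1 / λ_sys = 2050 h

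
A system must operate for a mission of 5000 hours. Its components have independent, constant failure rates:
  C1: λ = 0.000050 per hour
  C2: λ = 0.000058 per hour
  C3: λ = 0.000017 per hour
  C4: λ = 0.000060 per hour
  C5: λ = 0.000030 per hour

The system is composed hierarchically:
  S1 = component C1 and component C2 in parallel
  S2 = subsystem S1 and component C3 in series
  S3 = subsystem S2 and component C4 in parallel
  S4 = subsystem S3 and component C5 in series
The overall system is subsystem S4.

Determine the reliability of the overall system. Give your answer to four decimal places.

R(C1) = exp(−0.000050 × 5000) = 0.778801
R(C2) = exp(−0.000058 × 5000) = 0.748264
R(C3) = exp(−0.000017 × 5000) = 0.918512
R(C4) = exp(−0.000060 × 5000) = 0.740818
R(C5) = exp(−0.000030 × 5000) = 0.860708
Parallel (C1 and C2): 1 − (1 − 0.778801)(1 − 0.748264) = 0.944316
Series ([0.944316] and C3): 0.944316 × 0.918512 = 0.867366
Parallel ([0.867366] and C4): 1 − (1 − 0.867366)(1 − 0.740818) = 0.965624
Series ([0.965624] and C5): 0.965624 × 0.860708 = 0.8311

0.8311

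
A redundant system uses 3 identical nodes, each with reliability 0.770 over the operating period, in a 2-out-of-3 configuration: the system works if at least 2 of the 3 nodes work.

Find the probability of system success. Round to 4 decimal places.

0.8656

R = Σ_{i=2}^{3} C(3,i) p^i (1−p)^{3−i} with p = 0.770
C(3,2)·0.770^2·0.230^1 = 0.409101
C(3,3)·0.770^3·0.230^0 = 0.456533
Sum = 0.8656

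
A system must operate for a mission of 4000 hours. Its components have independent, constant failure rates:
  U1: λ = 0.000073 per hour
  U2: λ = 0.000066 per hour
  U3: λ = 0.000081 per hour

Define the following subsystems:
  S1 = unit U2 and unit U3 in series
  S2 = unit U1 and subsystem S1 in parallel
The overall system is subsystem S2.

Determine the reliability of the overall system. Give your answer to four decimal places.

0.8874

R(U1) = exp(−0.000073 × 4000) = 0.746769
R(U2) = exp(−0.000066 × 4000) = 0.767974
R(U3) = exp(−0.000081 × 4000) = 0.723250
Series (U2 and U3): 0.767974 × 0.723250 = 0.555437
Parallel (U1 and [0.555437]): 1 − (1 − 0.746769)(1 − 0.555437) = 0.8874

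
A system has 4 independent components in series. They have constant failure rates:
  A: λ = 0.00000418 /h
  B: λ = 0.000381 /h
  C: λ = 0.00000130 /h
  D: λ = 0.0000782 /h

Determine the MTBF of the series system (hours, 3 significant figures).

2150

Series of exponential components: λ_sys = Σ λ_i
λ_sys = 0.00000418 + 0.000381 + 0.00000130 + 0.0000782 = 4.6468e-04 /h
MTBF = 1 / λ_sys = 2150 h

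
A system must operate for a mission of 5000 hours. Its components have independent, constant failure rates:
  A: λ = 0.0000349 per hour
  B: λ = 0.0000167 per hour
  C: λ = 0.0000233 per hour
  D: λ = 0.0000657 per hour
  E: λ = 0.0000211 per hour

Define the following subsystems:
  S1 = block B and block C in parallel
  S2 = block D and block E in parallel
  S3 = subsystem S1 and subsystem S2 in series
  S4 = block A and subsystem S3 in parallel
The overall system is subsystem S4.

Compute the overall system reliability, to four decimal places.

0.9941

R(A) = exp(−0.0000349 × 5000) = 0.839877
R(B) = exp(−0.0000167 × 5000) = 0.919891
R(C) = exp(−0.0000233 × 5000) = 0.890030
R(D) = exp(−0.0000657 × 5000) = 0.720003
R(E) = exp(−0.0000211 × 5000) = 0.899874
Parallel (B and C): 1 − (1 − 0.919891)(1 − 0.890030) = 0.991190
Parallel (D and E): 1 − (1 − 0.720003)(1 − 0.899874) = 0.971965
Series ([0.991190] and [0.971965]): 0.991190 × 0.971965 = 0.963402
Parallel (A and [0.963402]): 1 − (1 − 0.839877)(1 − 0.963402) = 0.9941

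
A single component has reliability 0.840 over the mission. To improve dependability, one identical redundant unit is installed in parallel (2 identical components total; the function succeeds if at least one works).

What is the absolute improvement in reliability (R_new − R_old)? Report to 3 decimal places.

R_before = 0.840
R_after = 1 − (1 − 0.840)^2 = 0.974
ΔR = 0.974 − 0.840 = 0.134

0.134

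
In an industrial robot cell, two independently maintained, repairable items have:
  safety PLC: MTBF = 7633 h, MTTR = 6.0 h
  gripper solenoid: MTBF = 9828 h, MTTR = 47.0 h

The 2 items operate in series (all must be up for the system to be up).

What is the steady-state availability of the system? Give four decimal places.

A(safety PLC) = MTBF/(MTBF+MTTR) = 7633/(7633+6.0) = 0.999215
A(gripper solenoid) = MTBF/(MTBF+MTTR) = 9828/(9828+47.0) = 0.995241
Series availability: 0.999215 × 0.995241 = 0.9945

0.9945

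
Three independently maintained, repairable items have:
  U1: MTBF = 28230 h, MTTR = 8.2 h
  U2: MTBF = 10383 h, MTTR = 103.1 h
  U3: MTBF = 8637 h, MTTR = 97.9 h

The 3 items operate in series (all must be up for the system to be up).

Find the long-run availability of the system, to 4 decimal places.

A(U1) = MTBF/(MTBF+MTTR) = 28230/(28230+8.2) = 0.999710
A(U2) = MTBF/(MTBF+MTTR) = 10383/(10383+103.1) = 0.990168
A(U3) = MTBF/(MTBF+MTTR) = 8637/(8637+97.9) = 0.988792
Series availability: 0.999710 × 0.990168 × 0.988792 = 0.9788

0.9788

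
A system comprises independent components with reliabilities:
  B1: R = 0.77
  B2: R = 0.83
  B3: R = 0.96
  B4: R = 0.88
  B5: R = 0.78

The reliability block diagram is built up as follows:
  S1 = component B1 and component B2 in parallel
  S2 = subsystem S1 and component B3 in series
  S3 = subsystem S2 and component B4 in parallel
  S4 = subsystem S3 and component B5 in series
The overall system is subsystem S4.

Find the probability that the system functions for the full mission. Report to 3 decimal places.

0.773

Parallel (B1 and B2): 1 − (1 − 0.77000)(1 − 0.83000) = 0.96090
Series ([0.96090] and B3): 0.96090 × 0.96000 = 0.92246
Parallel ([0.92246] and B4): 1 − (1 − 0.92246)(1 − 0.88000) = 0.99070
Series ([0.99070] and B5): 0.99070 × 0.78000 = 0.773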